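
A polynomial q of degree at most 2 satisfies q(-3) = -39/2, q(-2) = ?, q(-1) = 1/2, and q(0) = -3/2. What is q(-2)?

On equispaced nodes a degree-2 polynomial has vanishing third forward difference, so
  - q(-3) + 3·q(-2) - 3·q(-1) + q(0) = 0.
Substituting the known values and solving for q(-2):
  3·q(-2) = -33/2
  q(-2) = -11/2.

-11/2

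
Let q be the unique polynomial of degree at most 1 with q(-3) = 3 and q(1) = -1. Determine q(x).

q(x) = -x

Using the Lagrange interpolation formula with nodes -3, 1:
  L_0(x) = (x - 1) / -4
  L_1(x) = (x + 3) / 4
Then q(x) = 3·L_0(x) - 1·L_1(x).
Expanding and collecting terms gives q(x) = -x.
Check: q(-3) = 3. ✓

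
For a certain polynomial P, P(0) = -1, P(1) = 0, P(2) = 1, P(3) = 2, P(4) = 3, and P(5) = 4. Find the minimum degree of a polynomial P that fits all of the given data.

1

Forward differences of the values at x = 0, 1, 2, 3, 4, 5:
  P  : -1  0  1  2  3  4
  Δ  : 1  1  1  1  1
  Δ^2: 0  0  0  0
  Δ^3: 0  0  0
  Δ^4: 0  0
  Δ^5: 0
The first differences are constant (1) and nonzero, while all higher differences vanish, so the minimal degree is 1.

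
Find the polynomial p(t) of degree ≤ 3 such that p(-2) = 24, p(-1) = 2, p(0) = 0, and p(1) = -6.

Using the Lagrange interpolation formula with nodes -2, -1, 0, 1:
  L_0(t) = (t + 1)t(t - 1) / -6
  L_1(t) = (t + 2)t(t - 1) / 2
  L_2(t) = (t + 2)(t + 1)(t - 1) / -2
  L_3(t) = (t + 2)(t + 1)t / 6
Then p(t) = 24·L_0(t) + 2·L_1(t) + 0·L_2(t) - 6·L_3(t).
Expanding and collecting terms gives p(t) = -4t³ - 2t².
Check: p(1) = -6. ✓

p(t) = -4t^3 - 2t^2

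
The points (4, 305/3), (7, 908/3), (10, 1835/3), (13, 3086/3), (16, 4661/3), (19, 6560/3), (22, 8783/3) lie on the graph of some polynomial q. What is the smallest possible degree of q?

2

Forward differences of the values at t = 4, 7, 10, 13, 16, 19, 22:
  q  : 305/3  908/3  1835/3  3086/3  4661/3  6560/3  8783/3
  Δ  : 201  309  417  525  633  741
  Δ^2: 108  108  108  108  108
  Δ^3: 0  0  0  0
  Δ^4: 0  0  0
  Δ^5: 0  0
  Δ^6: 0
The second differences are constant (108) and nonzero, while all higher differences vanish, so the minimal degree is 2.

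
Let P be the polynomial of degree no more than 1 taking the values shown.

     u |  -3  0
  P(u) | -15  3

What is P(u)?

P(u) = 6u + 3

Using the Lagrange interpolation formula with nodes -3, 0:
  L_0(u) = u / -3
  L_1(u) = (u + 3) / 3
Then P(u) = -15·L_0(u) + 3·L_1(u).
Expanding and collecting terms gives P(u) = 6u + 3.
Check: P(0) = 3. ✓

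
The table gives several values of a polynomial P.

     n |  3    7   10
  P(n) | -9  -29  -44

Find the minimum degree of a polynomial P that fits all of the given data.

1

Divided differences on the nodes 3, 7, 10:
  order 0: -9  -29  -44
  order 1: -5  -5
  order 2: 0
The order-1 divided differences are all -5 (nonzero) and every higher order vanishes, so the data lies on a polynomial of degree exactly 1.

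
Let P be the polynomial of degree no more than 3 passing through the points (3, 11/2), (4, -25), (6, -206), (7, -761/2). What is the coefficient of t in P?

Write P(t) = at^3 + bt^2 + ct + d. Substituting each data point gives a linear system:
  27a + 9b + 3c + d = 11/2
  64a + 16b + 4c + d = -25
  216a + 36b + 6c + d = -206
  343a + 49b + 7c + d = -761/2
Solving the system yields a = -2, b = 6, c = 3/2, d = 1.
So P(t) = -2t^3 + 6t^2 + (3/2)t + 1.
The coefficient of t is 3/2.

3/2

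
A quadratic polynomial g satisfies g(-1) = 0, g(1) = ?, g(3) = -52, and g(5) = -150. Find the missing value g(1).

-2

On equispaced nodes a degree-2 polynomial has vanishing third forward difference, so
  - g(-1) + 3·g(1) - 3·g(3) + g(5) = 0.
Substituting the known values and solving for g(1):
  3·g(1) = -6
  g(1) = -2.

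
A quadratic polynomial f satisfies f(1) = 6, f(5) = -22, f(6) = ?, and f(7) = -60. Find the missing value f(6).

-39

The 3 known points determine the degree-2 polynomial uniquely.
Write f(s) = as^2 + bs + c. Substituting each data point gives a linear system:
  a + b + c = 6
  25a + 5b + c = -22
  49a + 7b + c = -60
Solving the system yields a = -2, b = 5, c = 3.
So f(s) = -2s² + 5s + 3.
Then f(6) = -39.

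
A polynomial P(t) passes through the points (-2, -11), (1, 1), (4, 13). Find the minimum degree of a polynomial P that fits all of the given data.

1

Forward differences of the values at t = -2, 1, 4:
  P  : -11  1  13
  Δ  : 12  12
  Δ^2: 0
The first differences are constant (12) and nonzero, while all higher differences vanish, so the minimal degree is 1.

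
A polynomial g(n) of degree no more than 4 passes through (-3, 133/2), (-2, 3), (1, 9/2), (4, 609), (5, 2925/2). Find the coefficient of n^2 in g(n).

Write g(n) = an^4 + bn^3 + cn^2 + dn + e. Substituting each data point gives a linear system:
  81a - 27b + 9c - 3d + e = 133/2
  16a - 8b + 4c - 2d + e = 3
  a + b + c + d + e = 9/2
  256a + 64b + 16c + 4d + e = 609
  625a + 125b + 25c + 5d + e = 2925/2
Solving the system yields a = 2, b = 5/2, c = -4, d = -1, e = 5.
So g(n) = 2n^4 + (5/2)n^3 - 4n^2 - n + 5.
The coefficient of n^2 is -4.

-4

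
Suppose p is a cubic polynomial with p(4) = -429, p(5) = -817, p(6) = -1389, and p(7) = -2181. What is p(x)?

p(x) = -6x^3 - 2x^2 - 4x + 3

Write p(x) = ax^3 + bx^2 + cx + d. Substituting each data point gives a linear system:
  64a + 16b + 4c + d = -429
  125a + 25b + 5c + d = -817
  216a + 36b + 6c + d = -1389
  343a + 49b + 7c + d = -2181
Solving the system yields a = -6, b = -2, c = -4, d = 3.
So p(x) = -6x^3 - 2x^2 - 4x + 3.
Check: p(4) = -429. ✓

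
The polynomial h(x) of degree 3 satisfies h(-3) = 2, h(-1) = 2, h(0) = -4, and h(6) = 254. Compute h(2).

Write h(x) = ax^3 + bx^2 + cx + d. Substituting each data point gives a linear system:
  -27a + 9b - 3c + d = 2
  -a + b - c + d = 2
  d = -4
  216a + 36b + 6c + d = 254
Solving the system yields a = 1, b = 2, c = -5, d = -4.
So h(x) = x^3 + 2x^2 - 5x - 4.
Then h(2) = 2.

2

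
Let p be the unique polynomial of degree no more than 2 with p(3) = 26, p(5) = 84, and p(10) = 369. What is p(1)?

0

Write p(t) = at^2 + bt + c. Substituting each data point gives a linear system:
  9a + 3b + c = 26
  25a + 5b + c = 84
  100a + 10b + c = 369
Solving the system yields a = 4, b = -3, c = -1.
So p(t) = 4t^2 - 3t - 1.
Then p(1) = 0.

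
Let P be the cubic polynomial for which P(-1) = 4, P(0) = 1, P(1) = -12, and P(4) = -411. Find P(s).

Write P(s) = as^3 + bs^2 + cs + d. Substituting each data point gives a linear system:
  -a + b - c + d = 4
  d = 1
  a + b + c + d = -12
  64a + 16b + 4c + d = -411
Solving the system yields a = -5, b = -5, c = -3, d = 1.
So P(s) = -5s^3 - 5s^2 - 3s + 1.
Check: P(0) = 1. ✓

P(s) = -5s^3 - 5s^2 - 3s + 1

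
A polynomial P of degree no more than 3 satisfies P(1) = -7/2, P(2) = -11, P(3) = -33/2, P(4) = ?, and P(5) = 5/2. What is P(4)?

On equispaced nodes a degree-3 polynomial has vanishing fourth forward difference, so
  P(1) - 4·P(2) + 6·P(3) - 4·P(4) + P(5) = 0.
Substituting the known values and solving for P(4):
  -4·P(4) = 56
  P(4) = -14.

-14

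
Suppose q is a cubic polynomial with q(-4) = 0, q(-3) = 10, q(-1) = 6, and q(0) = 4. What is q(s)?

Using the Lagrange interpolation formula with nodes -4, -3, -1, 0:
  L_0(s) = (s + 3)(s + 1)s / -12
  L_1(s) = (s + 4)(s + 1)s / 6
  L_2(s) = (s + 4)(s + 3)s / -6
  L_3(s) = (s + 4)(s + 3)(s + 1) / 12
Then q(s) = 0·L_0(s) + 10·L_1(s) + 6·L_2(s) + 4·L_3(s).
Expanding and collecting terms gives q(s) = s^3 + 4s^2 + s + 4.
Check: q(-1) = 6. ✓

q(s) = s^3 + 4s^2 + s + 4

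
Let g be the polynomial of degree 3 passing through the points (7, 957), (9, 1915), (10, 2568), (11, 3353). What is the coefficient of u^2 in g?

6

Write g(u) = au^3 + bu^2 + cu + d. Substituting each data point gives a linear system:
  343a + 49b + 7c + d = 957
  729a + 81b + 9c + d = 1915
  1000a + 100b + 10c + d = 2568
  1331a + 121b + 11c + d = 3353
Solving the system yields a = 2, b = 6, c = -3, d = -2.
So g(u) = 2u^3 + 6u^2 - 3u - 2.
The coefficient of u^2 is 6.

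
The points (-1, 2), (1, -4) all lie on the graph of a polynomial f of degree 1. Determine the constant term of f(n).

Write f(n) = an + b. Substituting each data point gives a linear system:
  -a + b = 2
  a + b = -4
Solving the system yields a = -3, b = -1.
So f(n) = -3n - 1.
The constant term is -1.

-1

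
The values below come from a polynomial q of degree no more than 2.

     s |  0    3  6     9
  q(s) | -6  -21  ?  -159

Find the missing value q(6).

On equispaced nodes a degree-2 polynomial has vanishing third forward difference, so
  - q(0) + 3·q(3) - 3·q(6) + q(9) = 0.
Substituting the known values and solving for q(6):
  -3·q(6) = 216
  q(6) = -72.

-72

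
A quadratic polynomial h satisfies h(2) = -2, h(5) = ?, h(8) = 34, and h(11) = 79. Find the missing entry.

The 3 known points determine the degree-2 polynomial uniquely.
Write h(x) = ax^2 + bx + c. Substituting each data point gives a linear system:
  4a + 2b + c = -2
  64a + 8b + c = 34
  121a + 11b + c = 79
Solving the system yields a = 1, b = -4, c = 2.
So h(x) = x^2 - 4x + 2.
Then h(5) = 7.

7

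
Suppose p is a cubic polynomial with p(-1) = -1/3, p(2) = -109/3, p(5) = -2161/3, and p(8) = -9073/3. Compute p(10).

-17821/3

Forward differences of the values at n = -1, 2, 5, 8:
  p  : -1/3  -109/3  -2161/3  -9073/3
  Δ  : -36  -684  -2304
  Δ^2: -648  -1620
  Δ^3: -972
The third differences are constant, confirming degree 3.
Interpolating (Newton forward form) and evaluating at n = 10 gives p(10) = -17821/3.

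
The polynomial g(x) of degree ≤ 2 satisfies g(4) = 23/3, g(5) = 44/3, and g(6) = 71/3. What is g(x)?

Using the Lagrange interpolation formula with nodes 4, 5, 6:
  L_0(x) = (x - 5)(x - 6) / 2
  L_1(x) = (x - 4)(x - 6) / -1
  L_2(x) = (x - 4)(x - 5) / 2
Then g(x) = 23/3·L_0(x) + 44/3·L_1(x) + 71/3·L_2(x).
Expanding and collecting terms gives g(x) = x^2 - 2x - 1/3.
Check: g(6) = 71/3. ✓

g(x) = x^2 - 2x - 1/3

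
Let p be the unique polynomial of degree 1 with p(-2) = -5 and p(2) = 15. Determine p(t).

p(t) = 5t + 5

Write p(t) = at + b. Substituting each data point gives a linear system:
  -2a + b = -5
  2a + b = 15
Solving the system yields a = 5, b = 5.
So p(t) = 5t + 5.
Check: p(2) = 15. ✓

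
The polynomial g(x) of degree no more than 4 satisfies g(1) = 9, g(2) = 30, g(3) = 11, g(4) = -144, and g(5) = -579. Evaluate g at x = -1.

-9

Write g(x) = ax^4 + bx^3 + cx^2 + dx + e. Substituting each data point gives a linear system:
  a + b + c + d + e = 9
  16a + 8b + 4c + 2d + e = 30
  81a + 27b + 9c + 3d + e = 11
  256a + 64b + 16c + 4d + e = -144
  625a + 125b + 25c + 5d + e = -579
Solving the system yields a = -2, b = 4, c = 6, d = 5, e = -4.
So g(x) = -2x^4 + 4x^3 + 6x^2 + 5x - 4.
Then g(-1) = -9.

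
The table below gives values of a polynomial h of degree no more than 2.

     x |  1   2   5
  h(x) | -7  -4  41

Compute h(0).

Write h(x) = ax^2 + bx + c. Substituting each data point gives a linear system:
  a + b + c = -7
  4a + 2b + c = -4
  25a + 5b + c = 41
Solving the system yields a = 3, b = -6, c = -4.
So h(x) = 3x^2 - 6x - 4.
Then h(0) = -4.

-4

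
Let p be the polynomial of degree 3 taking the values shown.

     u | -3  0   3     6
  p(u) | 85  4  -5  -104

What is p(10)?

Write p(u) = au^3 + bu^2 + cu + d. Substituting each data point gives a linear system:
  -27a + 9b - 3c + d = 85
  d = 4
  27a + 9b + 3c + d = -5
  216a + 36b + 6c + d = -104
Solving the system yields a = -1, b = 4, c = -6, d = 4.
So p(u) = -u^3 + 4u^2 - 6u + 4.
Then p(10) = -656.

-656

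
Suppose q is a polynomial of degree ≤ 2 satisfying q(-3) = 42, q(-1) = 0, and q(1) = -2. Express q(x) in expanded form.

Using the Lagrange interpolation formula with nodes -3, -1, 1:
  L_0(x) = (x + 1)(x - 1) / 8
  L_1(x) = (x + 3)(x - 1) / -4
  L_2(x) = (x + 3)(x + 1) / 8
Then q(x) = 42·L_0(x) + 0·L_1(x) - 2·L_2(x).
Expanding and collecting terms gives q(x) = 5x^2 - x - 6.
Check: q(-3) = 42. ✓

q(x) = 5x^2 - x - 6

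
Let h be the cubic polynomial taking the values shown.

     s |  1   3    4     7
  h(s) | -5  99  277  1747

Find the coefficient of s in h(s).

Write h(s) = as^3 + bs^2 + cs + d. Substituting each data point gives a linear system:
  a + b + c + d = -5
  27a + 9b + 3c + d = 99
  64a + 16b + 4c + d = 277
  343a + 49b + 7c + d = 1747
Solving the system yields a = 6, b = -6, c = -2, d = -3.
So h(s) = 6s^3 - 6s^2 - 2s - 3.
The coefficient of s is -2.

-2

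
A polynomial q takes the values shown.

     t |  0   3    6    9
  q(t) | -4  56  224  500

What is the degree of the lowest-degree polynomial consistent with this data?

2

Forward differences of the values at t = 0, 3, 6, 9:
  q  : -4  56  224  500
  Δ  : 60  168  276
  Δ^2: 108  108
  Δ^3: 0
The second differences are constant (108) and nonzero, while all higher differences vanish, so the minimal degree is 2.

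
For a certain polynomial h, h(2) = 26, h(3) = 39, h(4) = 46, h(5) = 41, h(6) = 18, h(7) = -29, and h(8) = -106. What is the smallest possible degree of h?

3

Forward differences of the values at x = 2, 3, 4, 5, 6, 7, 8:
  h  : 26  39  46  41  18  -29  -106
  Δ  : 13  7  -5  -23  -47  -77
  Δ^2: -6  -12  -18  -24  -30
  Δ^3: -6  -6  -6  -6
  Δ^4: 0  0  0
  Δ^5: 0  0
  Δ^6: 0
The third differences are constant (-6) and nonzero, while all higher differences vanish, so the minimal degree is 3.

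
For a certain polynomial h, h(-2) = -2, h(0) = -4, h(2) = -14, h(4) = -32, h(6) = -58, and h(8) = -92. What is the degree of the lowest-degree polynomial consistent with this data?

Forward differences of the values at x = -2, 0, 2, 4, 6, 8:
  h  : -2  -4  -14  -32  -58  -92
  Δ  : -2  -10  -18  -26  -34
  Δ^2: -8  -8  -8  -8
  Δ^3: 0  0  0
  Δ^4: 0  0
  Δ^5: 0
The second differences are constant (-8) and nonzero, while all higher differences vanish, so the minimal degree is 2.

2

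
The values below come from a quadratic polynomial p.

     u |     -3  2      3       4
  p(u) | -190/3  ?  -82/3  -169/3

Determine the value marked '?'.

-25/3

The 3 known points determine the degree-2 polynomial uniquely.
Write p(u) = au^2 + bu + c. Substituting each data point gives a linear system:
  9a - 3b + c = -190/3
  9a + 3b + c = -82/3
  16a + 4b + c = -169/3
Solving the system yields a = -5, b = 6, c = -1/3.
So p(u) = -5u^2 + 6u - 1/3.
Then p(2) = -25/3.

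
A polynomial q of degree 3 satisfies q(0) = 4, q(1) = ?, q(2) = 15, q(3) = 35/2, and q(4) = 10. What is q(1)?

17/2

The 4 known points determine the degree-3 polynomial uniquely.
Write q(x) = ax^3 + bx^2 + cx + d. Substituting each data point gives a linear system:
  d = 4
  8a + 4b + 2c + d = 15
  27a + 9b + 3c + d = 35/2
  64a + 16b + 4c + d = 10
Solving the system yields a = -1, b = 4, c = 3/2, d = 4.
So q(x) = -x^3 + 4x^2 + (3/2)x + 4.
Then q(1) = 17/2.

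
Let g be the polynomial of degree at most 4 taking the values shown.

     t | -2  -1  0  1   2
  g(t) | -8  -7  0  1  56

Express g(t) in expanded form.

Write g(t) = at^4 + bt^3 + ct^2 + dt + e. Substituting each data point gives a linear system:
  16a - 8b + 4c - 2d + e = -8
  a - b + c - d + e = -7
  e = 0
  a + b + c + d + e = 1
  16a + 8b + 4c + 2d + e = 56
Solving the system yields a = 3, b = 4, c = -6, d = 0, e = 0.
So g(t) = 3t^4 + 4t^3 - 6t^2.
Check: g(-1) = -7. ✓

g(t) = 3t^4 + 4t^3 - 6t^2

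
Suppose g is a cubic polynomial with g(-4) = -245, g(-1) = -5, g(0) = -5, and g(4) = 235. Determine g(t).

Using the Lagrange interpolation formula with nodes -4, -1, 0, 4:
  L_0(t) = (t + 1)t(t - 4) / -96
  L_1(t) = (t + 4)t(t - 4) / 15
  L_2(t) = (t + 4)(t + 1)(t - 4) / -16
  L_3(t) = (t + 4)(t + 1)t / 160
Then g(t) = -245·L_0(t) - 5·L_1(t) - 5·L_2(t) + 235·L_3(t).
Expanding and collecting terms gives g(t) = 4t^3 - 4t - 5.
Check: g(-4) = -245. ✓

g(t) = 4t^3 - 4t - 5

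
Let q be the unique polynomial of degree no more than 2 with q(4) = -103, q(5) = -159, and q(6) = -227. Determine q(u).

Using the Lagrange interpolation formula with nodes 4, 5, 6:
  L_0(u) = (u - 5)(u - 6) / 2
  L_1(u) = (u - 4)(u - 6) / -1
  L_2(u) = (u - 4)(u - 5) / 2
Then q(u) = -103·L_0(u) - 159·L_1(u) - 227·L_2(u).
Expanding and collecting terms gives q(u) = -6u^2 - 2u + 1.
Check: q(6) = -227. ✓

q(u) = -6u^2 - 2u + 1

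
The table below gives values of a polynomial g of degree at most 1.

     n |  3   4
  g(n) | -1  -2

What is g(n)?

Write g(n) = an + b. Substituting each data point gives a linear system:
  3a + b = -1
  4a + b = -2
Solving the system yields a = -1, b = 2.
So g(n) = -n + 2.
Check: g(3) = -1. ✓

g(n) = -n + 2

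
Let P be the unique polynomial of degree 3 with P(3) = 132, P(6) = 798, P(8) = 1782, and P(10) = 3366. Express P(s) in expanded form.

P(s) = 3s^3 + 3s^2 + 6s + 6

Write P(s) = as^3 + bs^2 + cs + d. Substituting each data point gives a linear system:
  27a + 9b + 3c + d = 132
  216a + 36b + 6c + d = 798
  512a + 64b + 8c + d = 1782
  1000a + 100b + 10c + d = 3366
Solving the system yields a = 3, b = 3, c = 6, d = 6.
So P(s) = 3s³ + 3s² + 6s + 6.
Check: P(10) = 3366. ✓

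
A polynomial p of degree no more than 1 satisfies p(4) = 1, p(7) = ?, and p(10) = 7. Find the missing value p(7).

4

On equispaced nodes a degree-1 polynomial has vanishing second forward difference, so
  p(4) - 2·p(7) + p(10) = 0.
Substituting the known values and solving for p(7):
  -2·p(7) = -8
  p(7) = 4.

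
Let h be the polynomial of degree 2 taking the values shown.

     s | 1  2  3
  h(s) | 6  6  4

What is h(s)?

Using the Lagrange interpolation formula with nodes 1, 2, 3:
  L_0(s) = (s - 2)(s - 3) / 2
  L_1(s) = (s - 1)(s - 3) / -1
  L_2(s) = (s - 1)(s - 2) / 2
Then h(s) = 6·L_0(s) + 6·L_1(s) + 4·L_2(s).
Expanding and collecting terms gives h(s) = -s^2 + 3s + 4.
Check: h(1) = 6. ✓

h(s) = -s^2 + 3s + 4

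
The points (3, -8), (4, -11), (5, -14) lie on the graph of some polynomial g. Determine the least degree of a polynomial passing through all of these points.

Forward differences of the values at s = 3, 4, 5:
  g  : -8  -11  -14
  Δ  : -3  -3
  Δ^2: 0
The first differences are constant (-3) and nonzero, while all higher differences vanish, so the minimal degree is 1.

1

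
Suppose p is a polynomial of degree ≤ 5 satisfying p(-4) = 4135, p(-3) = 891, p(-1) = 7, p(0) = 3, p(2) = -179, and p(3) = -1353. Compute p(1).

Using the Lagrange interpolation formula with nodes -4, -3, -1, 0, 2, 3:
  L_0(u) = (u + 3)(u + 1)u(u - 2)(u - 3) / -504
  L_1(u) = (u + 4)(u + 1)u(u - 2)(u - 3) / 180
  L_2(u) = (u + 4)(u + 3)u(u - 2)(u - 3) / -72
  L_3(u) = (u + 4)(u + 3)(u + 1)(u - 2)(u - 3) / 72
  L_4(u) = (u + 4)(u + 3)(u + 1)u(u - 3) / -180
  L_5(u) = (u + 4)(u + 3)(u + 1)u(u - 2) / 504
Then p(u) = 4135·L_0(u) + 891·L_1(u) + 7·L_2(u) + 3·L_3(u) - 179·L_4(u) - 1353·L_5(u).
Expanding and collecting terms gives p(u) = -5u^5 - 3u^4 + 4u^3 + u^2 - 5u + 3.
Evaluating at u = 1: p(1) = -5.

-5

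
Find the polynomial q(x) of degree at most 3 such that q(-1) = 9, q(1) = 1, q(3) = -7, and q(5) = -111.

q(x) = -2x^3 + 6x^2 - 2x - 1

Write q(x) = ax^3 + bx^2 + cx + d. Substituting each data point gives a linear system:
  -a + b - c + d = 9
  a + b + c + d = 1
  27a + 9b + 3c + d = -7
  125a + 25b + 5c + d = -111
Solving the system yields a = -2, b = 6, c = -2, d = -1.
So q(x) = -2x³ + 6x² - 2x - 1.
Check: q(1) = 1. ✓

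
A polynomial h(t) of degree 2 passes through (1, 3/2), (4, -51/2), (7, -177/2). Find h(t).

h(t) = -2t^2 + t + 5/2

Using the Lagrange interpolation formula with nodes 1, 4, 7:
  L_0(t) = (t - 4)(t - 7) / 18
  L_1(t) = (t - 1)(t - 7) / -9
  L_2(t) = (t - 1)(t - 4) / 18
Then h(t) = 3/2·L_0(t) - 51/2·L_1(t) - 177/2·L_2(t).
Expanding and collecting terms gives h(t) = -2t^2 + t + 5/2.
Check: h(1) = 3/2. ✓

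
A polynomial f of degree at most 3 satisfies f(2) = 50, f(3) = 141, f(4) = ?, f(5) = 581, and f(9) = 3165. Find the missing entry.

The 4 known points determine the degree-3 polynomial uniquely.
Write f(x) = ax^3 + bx^2 + cx + d. Substituting each data point gives a linear system:
  8a + 4b + 2c + d = 50
  27a + 9b + 3c + d = 141
  125a + 25b + 5c + d = 581
  729a + 81b + 9c + d = 3165
Solving the system yields a = 4, b = 3, c = 0, d = 6.
So f(x) = 4x^3 + 3x^2 + 6.
Then f(4) = 310.

310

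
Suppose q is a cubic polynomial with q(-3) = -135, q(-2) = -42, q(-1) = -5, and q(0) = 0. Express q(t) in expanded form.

q(t) = 4t^3 - 4t^2 - 3t

Using the Lagrange interpolation formula with nodes -3, -2, -1, 0:
  L_0(t) = (t + 2)(t + 1)t / -6
  L_1(t) = (t + 3)(t + 1)t / 2
  L_2(t) = (t + 3)(t + 2)t / -2
  L_3(t) = (t + 3)(t + 2)(t + 1) / 6
Then q(t) = -135·L_0(t) - 42·L_1(t) - 5·L_2(t) + 0·L_3(t).
Expanding and collecting terms gives q(t) = 4t^3 - 4t^2 - 3t.
Check: q(-1) = -5. ✓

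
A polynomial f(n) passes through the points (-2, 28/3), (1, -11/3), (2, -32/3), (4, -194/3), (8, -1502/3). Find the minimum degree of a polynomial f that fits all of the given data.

3

Divided differences on the nodes -2, 1, 2, 4, 8:
  order 0: 28/3  -11/3  -32/3  -194/3  -1502/3
  order 1: -13/3  -7  -27  -109
  order 2: -2/3  -20/3  -41/3
  order 3: -1  -1
  order 4: 0
The order-3 divided differences are all -1 (nonzero) and every higher order vanishes, so the data lies on a polynomial of degree exactly 3.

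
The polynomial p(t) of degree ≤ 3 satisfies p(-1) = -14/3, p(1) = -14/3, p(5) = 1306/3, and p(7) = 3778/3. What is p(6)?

Using the Lagrange interpolation formula with nodes -1, 1, 5, 7:
  L_0(t) = (t - 1)(t - 5)(t - 7) / -96
  L_1(t) = (t + 1)(t - 5)(t - 7) / 48
  L_2(t) = (t + 1)(t - 1)(t - 7) / -48
  L_3(t) = (t + 1)(t - 1)(t - 5) / 96
Then p(t) = -14/3·L_0(t) - 14/3·L_1(t) + 1306/3·L_2(t) + 3778/3·L_3(t).
Expanding and collecting terms gives p(t) = 4t³ - (5/3)t² - 4t - 3.
Evaluating at t = 6: p(6) = 777.

777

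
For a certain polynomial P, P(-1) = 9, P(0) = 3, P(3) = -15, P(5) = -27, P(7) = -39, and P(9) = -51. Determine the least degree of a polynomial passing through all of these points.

Divided differences on the nodes -1, 0, 3, 5, 7, 9:
  order 0: 9  3  -15  -27  -39  -51
  order 1: -6  -6  -6  -6  -6
  order 2: 0  0  0  0
  order 3: 0  0  0
  order 4: 0  0
  order 5: 0
The order-1 divided differences are all -6 (nonzero) and every higher order vanishes, so the data lies on a polynomial of degree exactly 1.

1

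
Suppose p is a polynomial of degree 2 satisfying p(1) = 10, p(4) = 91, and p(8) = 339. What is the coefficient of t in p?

Write p(t) = at^2 + bt + c. Substituting each data point gives a linear system:
  a + b + c = 10
  16a + 4b + c = 91
  64a + 8b + c = 339
Solving the system yields a = 5, b = 2, c = 3.
So p(t) = 5t^2 + 2t + 3.
The coefficient of t is 2.

2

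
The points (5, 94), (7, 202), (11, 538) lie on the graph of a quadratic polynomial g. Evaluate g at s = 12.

647

Write g(s) = as^2 + bs + c. Substituting each data point gives a linear system:
  25a + 5b + c = 94
  49a + 7b + c = 202
  121a + 11b + c = 538
Solving the system yields a = 5, b = -6, c = -1.
So g(s) = 5s^2 - 6s - 1.
Then g(12) = 647.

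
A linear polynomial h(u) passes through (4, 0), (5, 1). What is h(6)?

Using the Lagrange interpolation formula with nodes 4, 5:
  L_0(u) = (u - 5) / -1
  L_1(u) = (u - 4) / 1
Then h(u) = 0·L_0(u) + 1·L_1(u).
Expanding and collecting terms gives h(u) = u - 4.
Evaluating at u = 6: h(6) = 2.

2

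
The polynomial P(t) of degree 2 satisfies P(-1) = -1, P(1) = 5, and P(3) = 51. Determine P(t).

Using the Lagrange interpolation formula with nodes -1, 1, 3:
  L_0(t) = (t - 1)(t - 3) / 8
  L_1(t) = (t + 1)(t - 3) / -4
  L_2(t) = (t + 1)(t - 1) / 8
Then P(t) = -1·L_0(t) + 5·L_1(t) + 51·L_2(t).
Expanding and collecting terms gives P(t) = 5t² + 3t - 3.
Check: P(-1) = -1. ✓

P(t) = 5t^2 + 3t - 3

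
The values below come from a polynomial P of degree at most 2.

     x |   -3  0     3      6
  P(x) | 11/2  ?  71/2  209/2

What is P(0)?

The 3 known points determine the degree-2 polynomial uniquely.
Write P(x) = ax^2 + bx + c. Substituting each data point gives a linear system:
  9a - 3b + c = 11/2
  9a + 3b + c = 71/2
  36a + 6b + c = 209/2
Solving the system yields a = 2, b = 5, c = 5/2.
So P(x) = 2x² + 5x + 5/2.
Then P(0) = 5/2.

5/2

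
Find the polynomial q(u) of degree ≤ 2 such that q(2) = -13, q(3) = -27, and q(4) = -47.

q(u) = -3u^2 + u - 3

Write q(u) = au^2 + bu + c. Substituting each data point gives a linear system:
  4a + 2b + c = -13
  9a + 3b + c = -27
  16a + 4b + c = -47
Solving the system yields a = -3, b = 1, c = -3.
So q(u) = -3u^2 + u - 3.
Check: q(2) = -13. ✓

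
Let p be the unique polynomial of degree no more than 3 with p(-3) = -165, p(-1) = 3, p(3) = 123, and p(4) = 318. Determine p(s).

Using the Lagrange interpolation formula with nodes -3, -1, 3, 4:
  L_0(s) = (s + 1)(s - 3)(s - 4) / -84
  L_1(s) = (s + 3)(s - 3)(s - 4) / 40
  L_2(s) = (s + 3)(s + 1)(s - 4) / -24
  L_3(s) = (s + 3)(s + 1)(s - 3) / 35
Then p(s) = -165·L_0(s) + 3·L_1(s) + 123·L_2(s) + 318·L_3(s).
Expanding and collecting terms gives p(s) = 6s^3 - 3s^2 - 6s + 6.
Check: p(3) = 123. ✓

p(s) = 6s^3 - 3s^2 - 6s + 6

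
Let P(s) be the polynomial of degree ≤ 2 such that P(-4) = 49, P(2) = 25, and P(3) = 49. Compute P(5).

Using the Lagrange interpolation formula with nodes -4, 2, 3:
  L_0(s) = (s - 2)(s - 3) / 42
  L_1(s) = (s + 4)(s - 3) / -6
  L_2(s) = (s + 4)(s - 2) / 7
Then P(s) = 49·L_0(s) + 25·L_1(s) + 49·L_2(s).
Expanding and collecting terms gives P(s) = 4s^2 + 4s + 1.
Evaluating at s = 5: P(5) = 121.

121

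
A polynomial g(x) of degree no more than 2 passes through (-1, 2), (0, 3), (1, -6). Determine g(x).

Write g(x) = ax^2 + bx + c. Substituting each data point gives a linear system:
  a - b + c = 2
  c = 3
  a + b + c = -6
Solving the system yields a = -5, b = -4, c = 3.
So g(x) = -5x² - 4x + 3.
Check: g(0) = 3. ✓

g(x) = -5x^2 - 4x + 3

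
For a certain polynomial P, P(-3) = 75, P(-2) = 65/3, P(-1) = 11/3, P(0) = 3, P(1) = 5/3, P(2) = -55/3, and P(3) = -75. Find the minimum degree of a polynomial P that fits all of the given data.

Forward differences of the values at x = -3, -2, -1, 0, 1, 2, 3:
  P  : 75  65/3  11/3  3  5/3  -55/3  -75
  Δ  : -160/3  -18  -2/3  -4/3  -20  -170/3
  Δ^2: 106/3  52/3  -2/3  -56/3  -110/3
  Δ^3: -18  -18  -18  -18
  Δ^4: 0  0  0
  Δ^5: 0  0
  Δ^6: 0
The third differences are constant (-18) and nonzero, while all higher differences vanish, so the minimal degree is 3.

3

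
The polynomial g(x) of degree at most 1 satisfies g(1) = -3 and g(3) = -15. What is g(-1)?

Using the Lagrange interpolation formula with nodes 1, 3:
  L_0(x) = (x - 3) / -2
  L_1(x) = (x - 1) / 2
Then g(x) = -3·L_0(x) - 15·L_1(x).
Expanding and collecting terms gives g(x) = -6x + 3.
Evaluating at x = -1: g(-1) = 9.

9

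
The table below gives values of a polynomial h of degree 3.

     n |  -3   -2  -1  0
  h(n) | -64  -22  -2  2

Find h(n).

h(n) = n^3 - 5n^2 - 2n + 2

Write h(n) = an^3 + bn^2 + cn + d. Substituting each data point gives a linear system:
  -27a + 9b - 3c + d = -64
  -8a + 4b - 2c + d = -22
  -a + b - c + d = -2
  d = 2
Solving the system yields a = 1, b = -5, c = -2, d = 2.
So h(n) = n^3 - 5n^2 - 2n + 2.
Check: h(-1) = -2. ✓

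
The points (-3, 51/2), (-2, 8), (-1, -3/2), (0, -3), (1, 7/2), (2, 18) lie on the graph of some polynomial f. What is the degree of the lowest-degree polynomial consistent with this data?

2

Forward differences of the values at x = -3, -2, -1, 0, 1, 2:
  f  : 51/2  8  -3/2  -3  7/2  18
  Δ  : -35/2  -19/2  -3/2  13/2  29/2
  Δ^2: 8  8  8  8
  Δ^3: 0  0  0
  Δ^4: 0  0
  Δ^5: 0
The second differences are constant (8) and nonzero, while all higher differences vanish, so the minimal degree is 2.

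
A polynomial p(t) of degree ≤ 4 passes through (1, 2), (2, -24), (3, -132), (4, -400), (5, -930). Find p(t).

p(t) = -t^4 - 3t^3 + 2t^2 + 4t

Using the Lagrange interpolation formula with nodes 1, 2, 3, 4, 5:
  L_0(t) = (t - 2)(t - 3)(t - 4)(t - 5) / 24
  L_1(t) = (t - 1)(t - 3)(t - 4)(t - 5) / -6
  L_2(t) = (t - 1)(t - 2)(t - 4)(t - 5) / 4
  L_3(t) = (t - 1)(t - 2)(t - 3)(t - 5) / -6
  L_4(t) = (t - 1)(t - 2)(t - 3)(t - 4) / 24
Then p(t) = 2·L_0(t) - 24·L_1(t) - 132·L_2(t) - 400·L_3(t) - 930·L_4(t).
Expanding and collecting terms gives p(t) = -t^4 - 3t^3 + 2t^2 + 4t.
Check: p(1) = 2. ✓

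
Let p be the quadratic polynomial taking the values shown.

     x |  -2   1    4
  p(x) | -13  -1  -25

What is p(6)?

-61

Forward differences of the values at x = -2, 1, 4:
  p  : -13  -1  -25
  Δ  : 12  -24
  Δ^2: -36
The second differences are constant, confirming degree 2.
Interpolating (Newton forward form) and evaluating at x = 6 gives p(6) = -61.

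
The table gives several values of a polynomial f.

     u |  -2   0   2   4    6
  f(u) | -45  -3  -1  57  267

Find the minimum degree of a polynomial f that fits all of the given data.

Forward differences of the values at u = -2, 0, 2, 4, 6:
  f  : -45  -3  -1  57  267
  Δ  : 42  2  58  210
  Δ^2: -40  56  152
  Δ^3: 96  96
  Δ^4: 0
The third differences are constant (96) and nonzero, while all higher differences vanish, so the minimal degree is 3.

3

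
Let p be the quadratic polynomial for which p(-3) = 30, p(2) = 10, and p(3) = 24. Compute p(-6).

114

Write p(x) = ax^2 + bx + c. Substituting each data point gives a linear system:
  9a - 3b + c = 30
  4a + 2b + c = 10
  9a + 3b + c = 24
Solving the system yields a = 3, b = -1, c = 0.
So p(x) = 3x^2 - x.
Then p(-6) = 114.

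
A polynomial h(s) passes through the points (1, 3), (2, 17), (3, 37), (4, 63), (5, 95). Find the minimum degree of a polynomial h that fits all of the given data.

Forward differences of the values at s = 1, 2, 3, 4, 5:
  h  : 3  17  37  63  95
  Δ  : 14  20  26  32
  Δ^2: 6  6  6
  Δ^3: 0  0
  Δ^4: 0
The second differences are constant (6) and nonzero, while all higher differences vanish, so the minimal degree is 2.

2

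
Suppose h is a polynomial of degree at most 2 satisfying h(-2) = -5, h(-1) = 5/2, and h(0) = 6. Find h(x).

h(x) = -2x^2 + (3/2)x + 6

Write h(x) = ax^2 + bx + c. Substituting each data point gives a linear system:
  4a - 2b + c = -5
  a - b + c = 5/2
  c = 6
Solving the system yields a = -2, b = 3/2, c = 6.
So h(x) = -2x² + (3/2)x + 6.
Check: h(-2) = -5. ✓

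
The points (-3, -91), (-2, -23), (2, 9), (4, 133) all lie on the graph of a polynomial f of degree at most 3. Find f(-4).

Write f(x) = ax^3 + bx^2 + cx + d. Substituting each data point gives a linear system:
  -27a + 9b - 3c + d = -91
  -8a + 4b - 2c + d = -23
  8a + 4b + 2c + d = 9
  64a + 16b + 4c + d = 133
Solving the system yields a = 3, b = -3, c = -4, d = 5.
So f(x) = 3x^3 - 3x^2 - 4x + 5.
Then f(-4) = -219.

-219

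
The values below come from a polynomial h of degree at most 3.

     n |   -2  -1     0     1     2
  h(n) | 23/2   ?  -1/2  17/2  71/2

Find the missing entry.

5/2

The 4 known points determine the degree-3 polynomial uniquely.
Write h(n) = an^3 + bn^2 + cn + d. Substituting each data point gives a linear system:
  -8a + 4b - 2c + d = 23/2
  d = -1/2
  a + b + c + d = 17/2
  8a + 4b + 2c + d = 71/2
Solving the system yields a = 1, b = 6, c = 2, d = -1/2.
So h(n) = n^3 + 6n^2 + 2n - 1/2.
Then h(-1) = 5/2.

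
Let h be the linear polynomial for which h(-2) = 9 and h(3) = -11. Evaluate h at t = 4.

Using the Lagrange interpolation formula with nodes -2, 3:
  L_0(t) = (t - 3) / -5
  L_1(t) = (t + 2) / 5
Then h(t) = 9·L_0(t) - 11·L_1(t).
Expanding and collecting terms gives h(t) = -4t + 1.
Evaluating at t = 4: h(4) = -15.

-15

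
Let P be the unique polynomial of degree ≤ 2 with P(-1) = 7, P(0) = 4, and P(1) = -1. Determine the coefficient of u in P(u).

Write P(u) = au^2 + bu + c. Substituting each data point gives a linear system:
  a - b + c = 7
  c = 4
  a + b + c = -1
Solving the system yields a = -1, b = -4, c = 4.
So P(u) = -u^2 - 4u + 4.
The coefficient of u is -4.

-4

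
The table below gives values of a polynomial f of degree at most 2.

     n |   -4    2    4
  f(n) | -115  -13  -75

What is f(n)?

Using the Lagrange interpolation formula with nodes -4, 2, 4:
  L_0(n) = (n - 2)(n - 4) / 48
  L_1(n) = (n + 4)(n - 4) / -12
  L_2(n) = (n + 4)(n - 2) / 16
Then f(n) = -115·L_0(n) - 13·L_1(n) - 75·L_2(n).
Expanding and collecting terms gives f(n) = -6n^2 + 5n + 1.
Check: f(4) = -75. ✓

f(n) = -6n^2 + 5n + 1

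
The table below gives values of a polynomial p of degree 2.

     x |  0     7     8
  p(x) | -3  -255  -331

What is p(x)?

p(x) = -5x^2 - x - 3

Write p(x) = ax^2 + bx + c. Substituting each data point gives a linear system:
  c = -3
  49a + 7b + c = -255
  64a + 8b + c = -331
Solving the system yields a = -5, b = -1, c = -3.
So p(x) = -5x² - x - 3.
Check: p(8) = -331. ✓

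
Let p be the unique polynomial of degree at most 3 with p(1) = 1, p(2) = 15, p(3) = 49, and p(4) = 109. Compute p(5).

Write p(x) = ax^3 + bx^2 + cx + d. Substituting each data point gives a linear system:
  a + b + c + d = 1
  8a + 4b + 2c + d = 15
  27a + 9b + 3c + d = 49
  64a + 16b + 4c + d = 109
Solving the system yields a = 1, b = 4, c = -5, d = 1.
So p(x) = x³ + 4x² - 5x + 1.
Then p(5) = 201.

201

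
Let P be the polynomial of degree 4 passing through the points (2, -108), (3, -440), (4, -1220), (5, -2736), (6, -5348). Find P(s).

Write P(s) = as^4 + bs^3 + cs^2 + ds + e. Substituting each data point gives a linear system:
  16a + 8b + 4c + 2d + e = -108
  81a + 27b + 9c + 3d + e = -440
  256a + 64b + 16c + 4d + e = -1220
  625a + 125b + 25c + 5d + e = -2736
  1296a + 216b + 36c + 6d + e = -5348
Solving the system yields a = -3, b = -6, c = -5, d = 2, e = 4.
So P(s) = -3s⁴ - 6s³ - 5s² + 2s + 4.
Check: P(3) = -440. ✓

P(s) = -3s^4 - 6s^3 - 5s^2 + 2s + 4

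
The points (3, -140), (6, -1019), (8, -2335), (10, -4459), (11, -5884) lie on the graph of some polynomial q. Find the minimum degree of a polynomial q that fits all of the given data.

Divided differences on the nodes 3, 6, 8, 10, 11:
  order 0: -140  -1019  -2335  -4459  -5884
  order 1: -293  -658  -1062  -1425
  order 2: -73  -101  -121
  order 3: -4  -4
  order 4: 0
The order-3 divided differences are all -4 (nonzero) and every higher order vanishes, so the data lies on a polynomial of degree exactly 3.

3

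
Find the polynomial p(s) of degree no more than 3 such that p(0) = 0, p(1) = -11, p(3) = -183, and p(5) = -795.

Using the Lagrange interpolation formula with nodes 0, 1, 3, 5:
  L_0(s) = (s - 1)(s - 3)(s - 5) / -15
  L_1(s) = s(s - 3)(s - 5) / 8
  L_2(s) = s(s - 1)(s - 5) / -12
  L_3(s) = s(s - 1)(s - 3) / 40
Then p(s) = 0·L_0(s) - 11·L_1(s) - 183·L_2(s) - 795·L_3(s).
Expanding and collecting terms gives p(s) = -6s^3 - s^2 - 4s.
Check: p(1) = -11. ✓

p(s) = -6s^3 - s^2 - 4s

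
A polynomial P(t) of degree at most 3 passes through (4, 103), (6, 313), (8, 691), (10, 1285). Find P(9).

958

Forward differences of the values at t = 4, 6, 8, 10:
  P  : 103  313  691  1285
  Δ  : 210  378  594
  Δ^2: 168  216
  Δ^3: 48
The third differences are constant, confirming degree 3.
Interpolating (Newton forward form) and evaluating at t = 9 gives P(9) = 958.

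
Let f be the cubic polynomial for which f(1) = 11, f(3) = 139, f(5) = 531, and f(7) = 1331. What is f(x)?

f(x) = 3x^3 + 6x^2 + x + 1

Using the Lagrange interpolation formula with nodes 1, 3, 5, 7:
  L_0(x) = (x - 3)(x - 5)(x - 7) / -48
  L_1(x) = (x - 1)(x - 5)(x - 7) / 16
  L_2(x) = (x - 1)(x - 3)(x - 7) / -16
  L_3(x) = (x - 1)(x - 3)(x - 5) / 48
Then f(x) = 11·L_0(x) + 139·L_1(x) + 531·L_2(x) + 1331·L_3(x).
Expanding and collecting terms gives f(x) = 3x^3 + 6x^2 + x + 1.
Check: f(5) = 531. ✓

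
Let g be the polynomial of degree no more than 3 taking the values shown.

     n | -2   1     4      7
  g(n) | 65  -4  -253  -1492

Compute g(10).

-4531

Forward differences of the values at n = -2, 1, 4, 7:
  g  : 65  -4  -253  -1492
  Δ  : -69  -249  -1239
  Δ^2: -180  -990
  Δ^3: -810
The third differences are constant, confirming degree 3.
Interpolating (Newton forward form) and evaluating at n = 10 gives g(10) = -4531.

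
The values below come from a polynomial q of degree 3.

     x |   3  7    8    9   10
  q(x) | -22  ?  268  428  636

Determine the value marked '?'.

150

The 4 known points determine the degree-3 polynomial uniquely.
Write q(x) = ax^3 + bx^2 + cx + d. Substituting each data point gives a linear system:
  27a + 9b + 3c + d = -22
  512a + 64b + 8c + d = 268
  729a + 81b + 9c + d = 428
  1000a + 100b + 10c + d = 636
Solving the system yields a = 1, b = -3, c = -6, d = -4.
So q(x) = x^3 - 3x^2 - 6x - 4.
Then q(7) = 150.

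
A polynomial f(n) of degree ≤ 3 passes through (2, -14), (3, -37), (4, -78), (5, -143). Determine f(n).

f(n) = -n^3 - 4n + 2

Write f(n) = an^3 + bn^2 + cn + d. Substituting each data point gives a linear system:
  8a + 4b + 2c + d = -14
  27a + 9b + 3c + d = -37
  64a + 16b + 4c + d = -78
  125a + 25b + 5c + d = -143
Solving the system yields a = -1, b = 0, c = -4, d = 2.
So f(n) = -n^3 - 4n + 2.
Check: f(3) = -37. ✓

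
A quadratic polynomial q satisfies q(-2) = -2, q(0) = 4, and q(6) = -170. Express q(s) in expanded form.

Write q(s) = as^2 + bs + c. Substituting each data point gives a linear system:
  4a - 2b + c = -2
  c = 4
  36a + 6b + c = -170
Solving the system yields a = -4, b = -5, c = 4.
So q(s) = -4s^2 - 5s + 4.
Check: q(-2) = -2. ✓

q(s) = -4s^2 - 5s + 4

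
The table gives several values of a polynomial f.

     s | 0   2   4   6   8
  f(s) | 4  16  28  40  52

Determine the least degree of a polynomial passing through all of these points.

Forward differences of the values at s = 0, 2, 4, 6, 8:
  f  : 4  16  28  40  52
  Δ  : 12  12  12  12
  Δ^2: 0  0  0
  Δ^3: 0  0
  Δ^4: 0
The first differences are constant (12) and nonzero, while all higher differences vanish, so the minimal degree is 1.

1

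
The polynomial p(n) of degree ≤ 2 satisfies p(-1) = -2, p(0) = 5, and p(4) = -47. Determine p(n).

Using the Lagrange interpolation formula with nodes -1, 0, 4:
  L_0(n) = n(n - 4) / 5
  L_1(n) = (n + 1)(n - 4) / -4
  L_2(n) = (n + 1)n / 20
Then p(n) = -2·L_0(n) + 5·L_1(n) - 47·L_2(n).
Expanding and collecting terms gives p(n) = -4n^2 + 3n + 5.
Check: p(-1) = -2. ✓

p(n) = -4n^2 + 3n + 5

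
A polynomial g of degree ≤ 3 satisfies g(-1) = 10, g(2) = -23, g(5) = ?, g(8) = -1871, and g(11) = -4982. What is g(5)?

On equispaced nodes a degree-3 polynomial has vanishing fourth forward difference, so
  g(-1) - 4·g(2) + 6·g(5) - 4·g(8) + g(11) = 0.
Substituting the known values and solving for g(5):
  6·g(5) = -2604
  g(5) = -434.

-434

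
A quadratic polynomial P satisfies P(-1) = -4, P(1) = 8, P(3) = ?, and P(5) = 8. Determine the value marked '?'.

The 3 known points determine the degree-2 polynomial uniquely.
Write P(t) = at^2 + bt + c. Substituting each data point gives a linear system:
  a - b + c = -4
  a + b + c = 8
  25a + 5b + c = 8
Solving the system yields a = -1, b = 6, c = 3.
So P(t) = -t^2 + 6t + 3.
Then P(3) = 12.

12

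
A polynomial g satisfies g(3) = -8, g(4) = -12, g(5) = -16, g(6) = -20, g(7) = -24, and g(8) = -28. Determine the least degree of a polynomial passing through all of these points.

1

Forward differences of the values at u = 3, 4, 5, 6, 7, 8:
  g  : -8  -12  -16  -20  -24  -28
  Δ  : -4  -4  -4  -4  -4
  Δ^2: 0  0  0  0
  Δ^3: 0  0  0
  Δ^4: 0  0
  Δ^5: 0
The first differences are constant (-4) and nonzero, while all higher differences vanish, so the minimal degree is 1.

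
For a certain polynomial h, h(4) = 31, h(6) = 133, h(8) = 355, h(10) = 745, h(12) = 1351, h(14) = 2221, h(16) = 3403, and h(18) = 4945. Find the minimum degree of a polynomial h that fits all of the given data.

Forward differences of the values at s = 4, 6, 8, 10, 12, 14, 16, 18:
  h  : 31  133  355  745  1351  2221  3403  4945
  Δ  : 102  222  390  606  870  1182  1542
  Δ^2: 120  168  216  264  312  360
  Δ^3: 48  48  48  48  48
  Δ^4: 0  0  0  0
  Δ^5: 0  0  0
  Δ^6: 0  0
  Δ^7: 0
The third differences are constant (48) and nonzero, while all higher differences vanish, so the minimal degree is 3.

3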